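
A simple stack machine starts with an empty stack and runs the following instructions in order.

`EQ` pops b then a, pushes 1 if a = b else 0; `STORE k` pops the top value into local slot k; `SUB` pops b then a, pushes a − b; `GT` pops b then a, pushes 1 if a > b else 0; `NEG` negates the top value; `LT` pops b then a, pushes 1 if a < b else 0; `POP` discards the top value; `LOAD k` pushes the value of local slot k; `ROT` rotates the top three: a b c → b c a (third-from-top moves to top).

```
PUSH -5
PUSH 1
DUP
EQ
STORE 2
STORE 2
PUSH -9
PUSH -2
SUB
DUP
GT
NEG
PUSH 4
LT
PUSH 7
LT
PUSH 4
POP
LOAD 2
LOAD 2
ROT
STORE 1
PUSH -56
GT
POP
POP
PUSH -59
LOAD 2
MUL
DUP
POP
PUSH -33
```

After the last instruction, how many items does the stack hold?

PUSH -5   [-5]
PUSH 1    [-5, 1]
DUP       [-5, 1, 1]
EQ        [-5, 1]
STORE 2   [-5]
STORE 2   []
PUSH -9   [-9]
PUSH -2   [-9, -2]
SUB       [-7]
DUP       [-7, -7]
GT        [0]
NEG       [0]
PUSH 4    [0, 4]
LT        [1]
PUSH 7    [1, 7]
LT        [1]
PUSH 4    [1, 4]
POP       [1]
LOAD 2    [1, -5]
LOAD 2    [1, -5, -5]
ROT       [-5, -5, 1]
STORE 1   [-5, -5]
PUSH -56  [-5, -5, -56]
GT        [-5, 1]
POP       [-5]
POP       []
PUSH -59  [-59]
LOAD 2    [-59, -5]
MUL       [295]
DUP       [295, 295]
POP       [295]
PUSH -33  [295, -33]

2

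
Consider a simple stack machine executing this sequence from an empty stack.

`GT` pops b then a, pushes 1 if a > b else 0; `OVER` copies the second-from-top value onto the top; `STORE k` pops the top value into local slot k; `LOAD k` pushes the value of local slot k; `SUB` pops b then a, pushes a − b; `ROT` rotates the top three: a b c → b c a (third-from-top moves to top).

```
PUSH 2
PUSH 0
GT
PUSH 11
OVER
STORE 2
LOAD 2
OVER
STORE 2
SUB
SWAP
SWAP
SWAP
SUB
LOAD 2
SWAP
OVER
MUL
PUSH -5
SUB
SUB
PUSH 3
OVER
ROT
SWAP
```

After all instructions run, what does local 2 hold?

11

PUSH 2  -> 2
PUSH 0  -> 2 0
GT      -> 1
PUSH 11 -> 1 11
OVER    -> 1 11 1
STORE 2 -> 1 11
LOAD 2  -> 1 11 1
OVER    -> 1 11 1 11
STORE 2 -> 1 11 1
SUB     -> 1 10
SWAP    -> 10 1
SWAP    -> 1 10
SWAP    -> 10 1
SUB     -> 9
LOAD 2  -> 9 11
SWAP    -> 11 9
OVER    -> 11 9 11
MUL     -> 11 99
PUSH -5 -> 11 99 -5
SUB     -> 11 104
SUB     -> -93
PUSH 3  -> -93 3
OVER    -> -93 3 -93
ROT     -> 3 -93 -93
SWAP    -> 3 -93 -93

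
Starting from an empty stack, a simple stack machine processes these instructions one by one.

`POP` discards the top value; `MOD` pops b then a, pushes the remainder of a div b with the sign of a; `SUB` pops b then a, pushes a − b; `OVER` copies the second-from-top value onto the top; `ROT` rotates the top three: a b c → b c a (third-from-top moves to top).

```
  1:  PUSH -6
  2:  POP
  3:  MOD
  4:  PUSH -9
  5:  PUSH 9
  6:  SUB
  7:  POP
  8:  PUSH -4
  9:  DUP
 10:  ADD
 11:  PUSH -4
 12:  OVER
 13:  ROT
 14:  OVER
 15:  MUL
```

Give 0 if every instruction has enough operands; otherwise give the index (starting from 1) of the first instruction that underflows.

3

PUSH -6  -6
POP      (empty)
MOD  — needs 2 operands, stack has 0 → underflow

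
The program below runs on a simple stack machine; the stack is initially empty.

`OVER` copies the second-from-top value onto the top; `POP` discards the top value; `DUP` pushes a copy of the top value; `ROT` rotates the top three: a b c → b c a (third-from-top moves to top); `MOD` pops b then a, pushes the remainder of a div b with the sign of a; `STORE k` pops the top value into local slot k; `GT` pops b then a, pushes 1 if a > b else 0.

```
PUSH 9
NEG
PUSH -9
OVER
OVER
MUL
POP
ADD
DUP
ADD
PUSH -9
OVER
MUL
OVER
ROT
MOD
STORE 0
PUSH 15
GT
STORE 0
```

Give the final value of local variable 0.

1

PUSH 9  -> [9]
NEG     -> [-9]
PUSH -9 -> [-9, -9]
OVER    -> [-9, -9, -9]
OVER    -> [-9, -9, -9, -9]
MUL     -> [-9, -9, 81]
POP     -> [-9, -9]
ADD     -> [-18]
DUP     -> [-18, -18]
ADD     -> [-36]
PUSH -9 -> [-36, -9]
OVER    -> [-36, -9, -36]
MUL     -> [-36, 324]
OVER    -> [-36, 324, -36]
ROT     -> [324, -36, -36]
MOD     -> [324, 0]
STORE 0 -> [324]
PUSH 15 -> [324, 15]
GT      -> [1]
STORE 0 -> []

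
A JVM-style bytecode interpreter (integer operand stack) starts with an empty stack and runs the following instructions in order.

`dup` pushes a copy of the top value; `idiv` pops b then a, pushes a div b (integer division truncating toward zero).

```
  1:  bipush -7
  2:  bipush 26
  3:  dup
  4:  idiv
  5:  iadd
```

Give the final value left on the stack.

-6

bipush -7 -> -7
bipush 26 -> -7 26
dup       -> -7 26 26
idiv      -> -7 1
iadd      -> -6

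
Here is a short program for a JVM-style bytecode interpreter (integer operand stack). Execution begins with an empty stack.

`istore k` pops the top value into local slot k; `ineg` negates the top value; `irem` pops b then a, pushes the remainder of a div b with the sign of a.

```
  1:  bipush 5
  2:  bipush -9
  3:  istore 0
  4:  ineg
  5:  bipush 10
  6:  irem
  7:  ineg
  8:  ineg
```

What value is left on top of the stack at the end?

-5

bipush 5  : [5]
bipush -9 : [5, -9]
istore 0  : [5]
ineg      : [-5]
bipush 10 : [-5, 10]
irem      : [-5]
ineg      : [5]
ineg      : [-5]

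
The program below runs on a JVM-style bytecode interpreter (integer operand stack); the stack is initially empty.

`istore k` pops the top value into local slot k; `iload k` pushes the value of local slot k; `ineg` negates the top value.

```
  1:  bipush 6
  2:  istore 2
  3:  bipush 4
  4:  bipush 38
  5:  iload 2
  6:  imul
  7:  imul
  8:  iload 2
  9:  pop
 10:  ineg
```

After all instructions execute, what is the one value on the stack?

-912

bipush 6  -> 6
istore 2  -> (empty)
bipush 4  -> 4
bipush 38 -> 4 38
iload 2   -> 4 38 6
imul      -> 4 228
imul      -> 912
iload 2   -> 912 6
pop       -> 912
ineg      -> -912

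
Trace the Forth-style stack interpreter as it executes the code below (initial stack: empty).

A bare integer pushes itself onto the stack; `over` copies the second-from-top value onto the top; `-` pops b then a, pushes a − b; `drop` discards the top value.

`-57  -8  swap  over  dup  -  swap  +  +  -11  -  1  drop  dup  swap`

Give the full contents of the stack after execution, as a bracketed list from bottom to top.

[-54, -54]

-57   -57
-8    -57 -8
swap  -8 -57
over  -8 -57 -8
dup   -8 -57 -8 -8
-     -8 -57 0
swap  -8 0 -57
+     -8 -57
+     -65
-11   -65 -11
-     -54
1     -54 1
drop  -54
dup   -54 -54
swap  -54 -54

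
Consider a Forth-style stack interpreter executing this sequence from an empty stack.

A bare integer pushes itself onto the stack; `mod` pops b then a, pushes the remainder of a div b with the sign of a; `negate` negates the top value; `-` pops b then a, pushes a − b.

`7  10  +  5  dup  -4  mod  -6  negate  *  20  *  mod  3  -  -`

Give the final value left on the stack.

7      : 7
10     : 7 10
+      : 17
5      : 17 5
dup    : 17 5 5
-4     : 17 5 5 -4
mod    : 17 5 1
-6     : 17 5 1 -6
negate : 17 5 1 6
*      : 17 5 6
20     : 17 5 6 20
*      : 17 5 120
mod    : 17 5
3      : 17 5 3
-      : 17 2
-      : 15

15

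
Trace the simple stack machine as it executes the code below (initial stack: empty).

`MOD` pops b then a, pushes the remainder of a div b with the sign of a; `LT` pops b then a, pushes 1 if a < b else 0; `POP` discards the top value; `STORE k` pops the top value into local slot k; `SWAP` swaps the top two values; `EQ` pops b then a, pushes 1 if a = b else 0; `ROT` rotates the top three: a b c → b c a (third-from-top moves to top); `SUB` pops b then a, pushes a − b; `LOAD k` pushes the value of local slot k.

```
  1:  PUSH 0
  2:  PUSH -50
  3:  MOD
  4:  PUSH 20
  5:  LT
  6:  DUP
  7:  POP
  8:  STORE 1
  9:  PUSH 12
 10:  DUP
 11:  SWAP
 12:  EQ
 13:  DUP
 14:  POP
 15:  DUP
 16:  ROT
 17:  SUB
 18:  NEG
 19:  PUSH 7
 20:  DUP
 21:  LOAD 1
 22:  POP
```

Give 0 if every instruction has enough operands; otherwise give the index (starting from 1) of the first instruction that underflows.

16

PUSH 0   → [0]
PUSH -50 → [0, -50]
MOD      → [0]
PUSH 20  → [0, 20]
LT       → [1]
DUP      → [1, 1]
POP      → [1]
STORE 1  → []
PUSH 12  → [12]
DUP      → [12, 12]
SWAP     → [12, 12]
EQ       → [1]
DUP      → [1, 1]
POP      → [1]
DUP      → [1, 1]
ROT  — needs 3 operands, stack has 2 → underflow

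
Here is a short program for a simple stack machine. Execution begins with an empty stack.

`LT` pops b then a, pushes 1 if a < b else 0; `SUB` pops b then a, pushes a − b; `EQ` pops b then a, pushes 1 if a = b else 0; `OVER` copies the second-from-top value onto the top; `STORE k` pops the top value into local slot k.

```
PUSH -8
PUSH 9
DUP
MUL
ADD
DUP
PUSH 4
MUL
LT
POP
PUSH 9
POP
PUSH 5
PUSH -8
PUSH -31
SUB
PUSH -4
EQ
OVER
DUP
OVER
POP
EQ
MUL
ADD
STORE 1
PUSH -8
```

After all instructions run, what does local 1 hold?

5

PUSH -8  -> -8
PUSH 9   -> -8 9
DUP      -> -8 9 9
MUL      -> -8 81
ADD      -> 73
DUP      -> 73 73
PUSH 4   -> 73 73 4
MUL      -> 73 292
LT       -> 1
POP      -> (empty)
PUSH 9   -> 9
POP      -> (empty)
PUSH 5   -> 5
PUSH -8  -> 5 -8
PUSH -31 -> 5 -8 -31
SUB      -> 5 23
PUSH -4  -> 5 23 -4
EQ       -> 5 0
OVER     -> 5 0 5
DUP      -> 5 0 5 5
OVER     -> 5 0 5 5 5
POP      -> 5 0 5 5
EQ       -> 5 0 1
MUL      -> 5 0
ADD      -> 5
STORE 1  -> (empty)
PUSH -8  -> -8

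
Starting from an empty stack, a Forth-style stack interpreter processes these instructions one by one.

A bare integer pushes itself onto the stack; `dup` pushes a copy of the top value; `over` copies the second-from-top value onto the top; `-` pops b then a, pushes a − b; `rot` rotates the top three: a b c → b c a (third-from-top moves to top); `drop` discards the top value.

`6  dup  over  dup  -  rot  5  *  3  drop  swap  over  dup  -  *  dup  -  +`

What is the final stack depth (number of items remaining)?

2

6    -> 6
dup  -> 6 6
over -> 6 6 6
dup  -> 6 6 6 6
-    -> 6 6 0
rot  -> 6 0 6
5    -> 6 0 6 5
*    -> 6 0 30
3    -> 6 0 30 3
drop -> 6 0 30
swap -> 6 30 0
over -> 6 30 0 30
dup  -> 6 30 0 30 30
-    -> 6 30 0 0
*    -> 6 30 0
dup  -> 6 30 0 0
-    -> 6 30 0
+    -> 6 30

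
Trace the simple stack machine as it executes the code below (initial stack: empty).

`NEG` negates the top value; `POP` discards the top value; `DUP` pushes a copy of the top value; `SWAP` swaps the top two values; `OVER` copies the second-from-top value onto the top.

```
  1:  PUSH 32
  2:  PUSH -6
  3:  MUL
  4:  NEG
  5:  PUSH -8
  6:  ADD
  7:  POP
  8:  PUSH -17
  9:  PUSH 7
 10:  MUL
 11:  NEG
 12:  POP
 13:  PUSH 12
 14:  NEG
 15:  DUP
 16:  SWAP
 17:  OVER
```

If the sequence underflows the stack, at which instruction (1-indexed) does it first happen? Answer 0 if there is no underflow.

PUSH 32   32
PUSH -6   32 -6
MUL       -192
NEG       192
PUSH -8   192 -8
ADD       184
POP       (empty)
PUSH -17  -17
PUSH 7    -17 7
MUL       -119
NEG       119
POP       (empty)
PUSH 12   12
NEG       -12
DUP       -12 -12
SWAP      -12 -12
OVER      -12 -12 -12

0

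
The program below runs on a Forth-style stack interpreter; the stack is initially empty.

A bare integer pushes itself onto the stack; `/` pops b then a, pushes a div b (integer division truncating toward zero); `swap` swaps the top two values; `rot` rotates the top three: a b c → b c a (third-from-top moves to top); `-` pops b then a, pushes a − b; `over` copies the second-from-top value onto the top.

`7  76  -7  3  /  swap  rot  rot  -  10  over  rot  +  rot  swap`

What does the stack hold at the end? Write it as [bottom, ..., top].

7     [7]
76    [7, 76]
-7    [7, 76, -7]
3     [7, 76, -7, 3]
/     [7, 76, -2]
swap  [7, -2, 76]
rot   [-2, 76, 7]
rot   [76, 7, -2]
-     [76, 9]
10    [76, 9, 10]
over  [76, 9, 10, 9]
rot   [76, 10, 9, 9]
+     [76, 10, 18]
rot   [10, 18, 76]
swap  [10, 76, 18]

[10, 76, 18]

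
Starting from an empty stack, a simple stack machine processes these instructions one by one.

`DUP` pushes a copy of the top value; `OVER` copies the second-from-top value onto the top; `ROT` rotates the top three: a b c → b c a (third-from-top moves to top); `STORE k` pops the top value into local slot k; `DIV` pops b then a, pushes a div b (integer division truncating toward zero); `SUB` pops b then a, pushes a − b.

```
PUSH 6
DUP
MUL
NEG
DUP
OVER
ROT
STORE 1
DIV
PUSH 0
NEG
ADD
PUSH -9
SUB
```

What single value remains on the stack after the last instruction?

PUSH 6  : 6
DUP     : 6 6
MUL     : 36
NEG     : -36
DUP     : -36 -36
OVER    : -36 -36 -36
ROT     : -36 -36 -36
STORE 1 : -36 -36
DIV     : 1
PUSH 0  : 1 0
NEG     : 1 0
ADD     : 1
PUSH -9 : 1 -9
SUB     : 10

10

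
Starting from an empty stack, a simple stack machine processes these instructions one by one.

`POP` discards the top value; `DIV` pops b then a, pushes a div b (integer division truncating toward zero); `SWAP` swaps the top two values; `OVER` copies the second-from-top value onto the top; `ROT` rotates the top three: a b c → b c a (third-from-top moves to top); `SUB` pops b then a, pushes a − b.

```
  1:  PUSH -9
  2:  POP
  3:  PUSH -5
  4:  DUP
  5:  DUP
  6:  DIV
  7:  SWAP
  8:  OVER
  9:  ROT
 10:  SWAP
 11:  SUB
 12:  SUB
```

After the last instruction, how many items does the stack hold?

1

PUSH -9  -9
POP      (empty)
PUSH -5  -5
DUP      -5 -5
DUP      -5 -5 -5
DIV      -5 1
SWAP     1 -5
OVER     1 -5 1
ROT      -5 1 1
SWAP     -5 1 1
SUB      -5 0
SUB      -5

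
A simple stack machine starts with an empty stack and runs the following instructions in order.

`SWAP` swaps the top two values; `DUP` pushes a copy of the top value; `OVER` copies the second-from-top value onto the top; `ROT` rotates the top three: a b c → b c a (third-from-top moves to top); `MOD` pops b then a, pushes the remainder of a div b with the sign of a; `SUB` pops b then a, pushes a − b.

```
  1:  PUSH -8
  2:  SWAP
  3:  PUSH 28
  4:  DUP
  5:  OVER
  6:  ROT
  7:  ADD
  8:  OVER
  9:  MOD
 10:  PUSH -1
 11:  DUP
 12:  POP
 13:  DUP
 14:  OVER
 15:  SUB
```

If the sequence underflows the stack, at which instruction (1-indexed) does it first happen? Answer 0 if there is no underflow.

2

PUSH -8 → [-8]
SWAP  — needs 2 operands, stack has 1 → underflow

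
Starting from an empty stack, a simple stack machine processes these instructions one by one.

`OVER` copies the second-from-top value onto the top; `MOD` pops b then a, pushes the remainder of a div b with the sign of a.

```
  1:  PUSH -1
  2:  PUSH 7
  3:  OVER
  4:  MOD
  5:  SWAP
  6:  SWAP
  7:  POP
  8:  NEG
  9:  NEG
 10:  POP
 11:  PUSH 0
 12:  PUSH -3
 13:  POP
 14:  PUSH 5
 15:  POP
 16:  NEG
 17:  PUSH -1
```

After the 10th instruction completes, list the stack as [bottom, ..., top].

PUSH -1  -1
PUSH 7   -1 7
OVER     -1 7 -1
MOD      -1 0
SWAP     0 -1
SWAP     -1 0
POP      -1
NEG      1
NEG      -1
POP      (empty)

[]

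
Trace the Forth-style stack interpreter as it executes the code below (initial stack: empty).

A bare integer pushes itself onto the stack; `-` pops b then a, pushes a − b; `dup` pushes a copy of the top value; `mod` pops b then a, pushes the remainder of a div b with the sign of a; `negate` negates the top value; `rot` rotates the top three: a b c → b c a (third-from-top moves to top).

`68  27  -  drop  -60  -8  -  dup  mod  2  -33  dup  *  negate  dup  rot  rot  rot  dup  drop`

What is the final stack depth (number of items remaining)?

68     -> 68
27     -> 68 27
-      -> 41
drop   -> (empty)
-60    -> -60
-8     -> -60 -8
-      -> -52
dup    -> -52 -52
mod    -> 0
2      -> 0 2
-33    -> 0 2 -33
dup    -> 0 2 -33 -33
*      -> 0 2 1089
negate -> 0 2 -1089
dup    -> 0 2 -1089 -1089
rot    -> 0 -1089 -1089 2
rot    -> 0 -1089 2 -1089
rot    -> 0 2 -1089 -1089
dup    -> 0 2 -1089 -1089 -1089
drop   -> 0 2 -1089 -1089

4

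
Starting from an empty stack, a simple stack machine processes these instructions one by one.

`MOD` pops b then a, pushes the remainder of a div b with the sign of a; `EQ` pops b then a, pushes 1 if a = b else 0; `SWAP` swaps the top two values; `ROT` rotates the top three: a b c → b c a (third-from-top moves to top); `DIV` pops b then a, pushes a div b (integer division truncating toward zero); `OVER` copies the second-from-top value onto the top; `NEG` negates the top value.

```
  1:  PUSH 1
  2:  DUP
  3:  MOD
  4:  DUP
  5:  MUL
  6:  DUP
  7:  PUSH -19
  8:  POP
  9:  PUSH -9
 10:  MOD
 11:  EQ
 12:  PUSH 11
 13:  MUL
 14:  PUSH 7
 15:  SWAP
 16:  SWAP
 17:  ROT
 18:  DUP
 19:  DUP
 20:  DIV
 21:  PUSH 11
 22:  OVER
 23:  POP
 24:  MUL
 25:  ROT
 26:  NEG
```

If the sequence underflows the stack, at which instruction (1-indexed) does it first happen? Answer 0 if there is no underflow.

PUSH 1   → [1]
DUP      → [1, 1]
MOD      → [0]
DUP      → [0, 0]
MUL      → [0]
DUP      → [0, 0]
PUSH -19 → [0, 0, -19]
POP      → [0, 0]
PUSH -9  → [0, 0, -9]
MOD      → [0, 0]
EQ       → [1]
PUSH 11  → [1, 11]
MUL      → [11]
PUSH 7   → [11, 7]
SWAP     → [7, 11]
SWAP     → [11, 7]
ROT  — needs 3 operands, stack has 2 → underflow

17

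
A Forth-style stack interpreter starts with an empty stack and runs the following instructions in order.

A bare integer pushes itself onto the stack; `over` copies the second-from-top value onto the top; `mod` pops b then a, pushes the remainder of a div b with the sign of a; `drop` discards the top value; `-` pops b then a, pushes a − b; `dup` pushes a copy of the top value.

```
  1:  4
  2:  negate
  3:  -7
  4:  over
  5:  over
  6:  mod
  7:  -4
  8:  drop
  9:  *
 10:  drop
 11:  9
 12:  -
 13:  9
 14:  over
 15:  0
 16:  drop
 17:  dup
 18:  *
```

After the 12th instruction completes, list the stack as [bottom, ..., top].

[-13]

4       [4]
negate  [-4]
-7      [-4, -7]
over    [-4, -7, -4]
over    [-4, -7, -4, -7]
mod     [-4, -7, -4]
-4      [-4, -7, -4, -4]
drop    [-4, -7, -4]
*       [-4, 28]
drop    [-4]
9       [-4, 9]
-       [-13]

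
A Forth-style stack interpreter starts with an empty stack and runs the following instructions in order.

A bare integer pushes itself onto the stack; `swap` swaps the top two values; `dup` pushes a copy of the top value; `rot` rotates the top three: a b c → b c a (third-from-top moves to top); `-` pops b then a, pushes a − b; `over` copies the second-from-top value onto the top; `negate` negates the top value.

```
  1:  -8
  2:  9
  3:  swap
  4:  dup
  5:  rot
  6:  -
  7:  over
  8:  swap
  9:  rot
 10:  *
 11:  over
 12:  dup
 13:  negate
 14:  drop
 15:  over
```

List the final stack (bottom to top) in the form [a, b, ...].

-8     : [-8]
9      : [-8, 9]
swap   : [9, -8]
dup    : [9, -8, -8]
rot    : [-8, -8, 9]
-      : [-8, -17]
over   : [-8, -17, -8]
swap   : [-8, -8, -17]
rot    : [-8, -17, -8]
*      : [-8, 136]
over   : [-8, 136, -8]
dup    : [-8, 136, -8, -8]
negate : [-8, 136, -8, 8]
drop   : [-8, 136, -8]
over   : [-8, 136, -8, 136]

[-8, 136, -8, 136]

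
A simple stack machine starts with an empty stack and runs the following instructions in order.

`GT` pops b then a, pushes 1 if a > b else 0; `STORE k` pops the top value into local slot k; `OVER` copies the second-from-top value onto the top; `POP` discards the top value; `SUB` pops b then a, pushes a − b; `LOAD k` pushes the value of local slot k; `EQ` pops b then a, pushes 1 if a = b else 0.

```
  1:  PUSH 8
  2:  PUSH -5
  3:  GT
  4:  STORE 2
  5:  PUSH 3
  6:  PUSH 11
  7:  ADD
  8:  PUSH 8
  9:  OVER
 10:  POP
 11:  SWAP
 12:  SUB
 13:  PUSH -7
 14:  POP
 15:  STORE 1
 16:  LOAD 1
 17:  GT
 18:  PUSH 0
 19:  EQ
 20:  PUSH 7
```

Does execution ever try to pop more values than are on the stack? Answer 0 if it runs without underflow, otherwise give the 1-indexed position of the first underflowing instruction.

17

PUSH 8   [8]
PUSH -5  [8, -5]
GT       [1]
STORE 2  []
PUSH 3   [3]
PUSH 11  [3, 11]
ADD      [14]
PUSH 8   [14, 8]
OVER     [14, 8, 14]
POP      [14, 8]
SWAP     [8, 14]
SUB      [-6]
PUSH -7  [-6, -7]
POP      [-6]
STORE 1  []
LOAD 1   [-6]
GT  — needs 2 operands, stack has 1 → underflow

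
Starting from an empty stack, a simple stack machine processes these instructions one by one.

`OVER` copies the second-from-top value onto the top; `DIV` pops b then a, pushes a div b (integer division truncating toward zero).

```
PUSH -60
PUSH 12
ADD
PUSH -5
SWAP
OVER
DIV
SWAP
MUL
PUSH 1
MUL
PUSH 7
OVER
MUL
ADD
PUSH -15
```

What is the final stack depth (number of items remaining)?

PUSH -60 → [-60]
PUSH 12  → [-60, 12]
ADD      → [-48]
PUSH -5  → [-48, -5]
SWAP     → [-5, -48]
OVER     → [-5, -48, -5]
DIV      → [-5, 9]
SWAP     → [9, -5]
MUL      → [-45]
PUSH 1   → [-45, 1]
MUL      → [-45]
PUSH 7   → [-45, 7]
OVER     → [-45, 7, -45]
MUL      → [-45, -315]
ADD      → [-360]
PUSH -15 → [-360, -15]

2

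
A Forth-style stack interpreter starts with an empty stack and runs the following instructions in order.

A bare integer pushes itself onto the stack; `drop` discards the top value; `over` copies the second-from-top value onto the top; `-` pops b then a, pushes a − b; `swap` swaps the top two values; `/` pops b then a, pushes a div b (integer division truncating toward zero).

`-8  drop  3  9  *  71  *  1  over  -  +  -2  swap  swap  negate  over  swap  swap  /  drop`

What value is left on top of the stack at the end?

1

-8     → -8
drop   → (empty)
3      → 3
9      → 3 9
*      → 27
71     → 27 71
*      → 1917
1      → 1917 1
over   → 1917 1 1917
-      → 1917 -1916
+      → 1
-2     → 1 -2
swap   → -2 1
swap   → 1 -2
negate → 1 2
over   → 1 2 1
swap   → 1 1 2
swap   → 1 2 1
/      → 1 2
drop   → 1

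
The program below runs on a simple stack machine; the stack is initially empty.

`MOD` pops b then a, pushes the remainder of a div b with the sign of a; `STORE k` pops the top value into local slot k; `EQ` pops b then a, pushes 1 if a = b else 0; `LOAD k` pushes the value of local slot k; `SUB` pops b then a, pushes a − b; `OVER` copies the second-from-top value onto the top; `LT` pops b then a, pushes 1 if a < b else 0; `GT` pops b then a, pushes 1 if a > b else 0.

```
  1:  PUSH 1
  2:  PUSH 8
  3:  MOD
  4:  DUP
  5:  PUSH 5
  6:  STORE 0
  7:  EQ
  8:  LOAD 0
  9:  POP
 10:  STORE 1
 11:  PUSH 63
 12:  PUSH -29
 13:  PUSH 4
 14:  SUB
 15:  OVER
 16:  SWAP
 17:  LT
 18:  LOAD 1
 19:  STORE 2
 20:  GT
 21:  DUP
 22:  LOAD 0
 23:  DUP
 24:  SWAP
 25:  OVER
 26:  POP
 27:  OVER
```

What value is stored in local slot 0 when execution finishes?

5

PUSH 1   → 1
PUSH 8   → 1 8
MOD      → 1
DUP      → 1 1
PUSH 5   → 1 1 5
STORE 0  → 1 1
EQ       → 1
LOAD 0   → 1 5
POP      → 1
STORE 1  → (empty)
PUSH 63  → 63
PUSH -29 → 63 -29
PUSH 4   → 63 -29 4
SUB      → 63 -33
OVER     → 63 -33 63
SWAP     → 63 63 -33
LT       → 63 0
LOAD 1   → 63 0 1
STORE 2  → 63 0
GT       → 1
DUP      → 1 1
LOAD 0   → 1 1 5
DUP      → 1 1 5 5
SWAP     → 1 1 5 5
OVER     → 1 1 5 5 5
POP      → 1 1 5 5
OVER     → 1 1 5 5 5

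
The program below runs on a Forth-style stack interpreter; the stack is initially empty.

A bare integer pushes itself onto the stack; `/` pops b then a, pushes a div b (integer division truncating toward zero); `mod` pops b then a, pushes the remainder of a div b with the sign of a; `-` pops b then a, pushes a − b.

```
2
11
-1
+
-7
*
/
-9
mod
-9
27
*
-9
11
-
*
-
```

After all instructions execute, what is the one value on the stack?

2   -> [2]
11  -> [2, 11]
-1  -> [2, 11, -1]
+   -> [2, 10]
-7  -> [2, 10, -7]
*   -> [2, -70]
/   -> [0]
-9  -> [0, -9]
mod -> [0]
-9  -> [0, -9]
27  -> [0, -9, 27]
*   -> [0, -243]
-9  -> [0, -243, -9]
11  -> [0, -243, -9, 11]
-   -> [0, -243, -20]
*   -> [0, 4860]
-   -> [-4860]

-4860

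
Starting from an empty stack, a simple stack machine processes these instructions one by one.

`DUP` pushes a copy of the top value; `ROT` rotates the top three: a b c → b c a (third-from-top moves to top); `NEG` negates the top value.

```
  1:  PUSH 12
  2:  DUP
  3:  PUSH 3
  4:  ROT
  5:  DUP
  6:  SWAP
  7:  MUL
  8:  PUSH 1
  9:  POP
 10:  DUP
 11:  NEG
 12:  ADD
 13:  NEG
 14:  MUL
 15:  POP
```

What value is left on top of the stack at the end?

12

PUSH 12  12
DUP      12 12
PUSH 3   12 12 3
ROT      12 3 12
DUP      12 3 12 12
SWAP     12 3 12 12
MUL      12 3 144
PUSH 1   12 3 144 1
POP      12 3 144
DUP      12 3 144 144
NEG      12 3 144 -144
ADD      12 3 0
NEG      12 3 0
MUL      12 0
POP      12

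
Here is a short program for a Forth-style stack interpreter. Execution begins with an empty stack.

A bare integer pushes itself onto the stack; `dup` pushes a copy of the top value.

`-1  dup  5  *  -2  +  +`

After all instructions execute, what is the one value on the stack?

-8

-1  : -1
dup : -1 -1
5   : -1 -1 5
*   : -1 -5
-2  : -1 -5 -2
+   : -1 -7
+   : -8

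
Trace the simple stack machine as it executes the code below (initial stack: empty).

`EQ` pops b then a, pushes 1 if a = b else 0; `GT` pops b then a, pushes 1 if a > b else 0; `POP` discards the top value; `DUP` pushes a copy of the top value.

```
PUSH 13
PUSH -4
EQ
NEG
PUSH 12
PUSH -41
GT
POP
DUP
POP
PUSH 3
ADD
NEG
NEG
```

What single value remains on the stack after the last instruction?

3

PUSH 13  : 13
PUSH -4  : 13 -4
EQ       : 0
NEG      : 0
PUSH 12  : 0 12
PUSH -41 : 0 12 -41
GT       : 0 1
POP      : 0
DUP      : 0 0
POP      : 0
PUSH 3   : 0 3
ADD      : 3
NEG      : -3
NEG      : 3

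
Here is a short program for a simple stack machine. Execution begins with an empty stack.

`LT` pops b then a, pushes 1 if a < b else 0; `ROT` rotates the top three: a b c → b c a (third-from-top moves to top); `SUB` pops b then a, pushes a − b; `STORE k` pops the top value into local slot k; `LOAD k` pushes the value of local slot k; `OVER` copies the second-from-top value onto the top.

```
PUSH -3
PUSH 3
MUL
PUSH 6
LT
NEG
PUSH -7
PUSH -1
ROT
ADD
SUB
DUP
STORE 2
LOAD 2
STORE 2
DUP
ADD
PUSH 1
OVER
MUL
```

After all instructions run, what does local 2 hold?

-5

PUSH -3 → [-3]
PUSH 3  → [-3, 3]
MUL     → [-9]
PUSH 6  → [-9, 6]
LT      → [1]
NEG     → [-1]
PUSH -7 → [-1, -7]
PUSH -1 → [-1, -7, -1]
ROT     → [-7, -1, -1]
ADD     → [-7, -2]
SUB     → [-5]
DUP     → [-5, -5]
STORE 2 → [-5]
LOAD 2  → [-5, -5]
STORE 2 → [-5]
DUP     → [-5, -5]
ADD     → [-10]
PUSH 1  → [-10, 1]
OVER    → [-10, 1, -10]
MUL     → [-10, -10]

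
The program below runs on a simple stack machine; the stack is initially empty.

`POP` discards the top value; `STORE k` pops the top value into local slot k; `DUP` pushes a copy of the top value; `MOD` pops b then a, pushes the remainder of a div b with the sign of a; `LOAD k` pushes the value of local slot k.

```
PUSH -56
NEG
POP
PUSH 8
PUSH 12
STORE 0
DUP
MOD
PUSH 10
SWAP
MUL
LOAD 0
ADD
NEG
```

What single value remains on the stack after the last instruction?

-12

PUSH -56  [-56]
NEG       [56]
POP       []
PUSH 8    [8]
PUSH 12   [8, 12]
STORE 0   [8]
DUP       [8, 8]
MOD       [0]
PUSH 10   [0, 10]
SWAP      [10, 0]
MUL       [0]
LOAD 0    [0, 12]
ADD       [12]
NEG       [-12]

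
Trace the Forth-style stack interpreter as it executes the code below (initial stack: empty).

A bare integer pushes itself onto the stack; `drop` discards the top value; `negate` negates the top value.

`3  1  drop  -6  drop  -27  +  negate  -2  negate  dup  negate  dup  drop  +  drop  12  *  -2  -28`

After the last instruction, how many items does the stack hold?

3

3       3
1       3 1
drop    3
-6      3 -6
drop    3
-27     3 -27
+       -24
negate  24
-2      24 -2
negate  24 2
dup     24 2 2
negate  24 2 -2
dup     24 2 -2 -2
drop    24 2 -2
+       24 0
drop    24
12      24 12
*       288
-2      288 -2
-28     288 -2 -28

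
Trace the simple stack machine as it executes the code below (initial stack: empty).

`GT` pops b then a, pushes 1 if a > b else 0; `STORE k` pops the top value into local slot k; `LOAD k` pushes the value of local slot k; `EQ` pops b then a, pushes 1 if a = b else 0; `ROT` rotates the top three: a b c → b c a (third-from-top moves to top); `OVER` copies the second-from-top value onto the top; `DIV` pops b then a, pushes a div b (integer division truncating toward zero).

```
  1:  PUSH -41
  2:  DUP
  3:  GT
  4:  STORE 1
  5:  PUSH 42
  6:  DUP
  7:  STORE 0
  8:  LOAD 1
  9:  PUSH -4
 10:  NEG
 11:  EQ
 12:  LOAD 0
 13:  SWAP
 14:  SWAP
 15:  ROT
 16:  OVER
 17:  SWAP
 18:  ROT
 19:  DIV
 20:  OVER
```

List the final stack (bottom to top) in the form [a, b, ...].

[0, 42, 1, 42]

PUSH -41  -41
DUP       -41 -41
GT        0
STORE 1   (empty)
PUSH 42   42
DUP       42 42
STORE 0   42
LOAD 1    42 0
PUSH -4   42 0 -4
NEG       42 0 4
EQ        42 0
LOAD 0    42 0 42
SWAP      42 42 0
SWAP      42 0 42
ROT       0 42 42
OVER      0 42 42 42
SWAP      0 42 42 42
ROT       0 42 42 42
DIV       0 42 1
OVER      0 42 1 42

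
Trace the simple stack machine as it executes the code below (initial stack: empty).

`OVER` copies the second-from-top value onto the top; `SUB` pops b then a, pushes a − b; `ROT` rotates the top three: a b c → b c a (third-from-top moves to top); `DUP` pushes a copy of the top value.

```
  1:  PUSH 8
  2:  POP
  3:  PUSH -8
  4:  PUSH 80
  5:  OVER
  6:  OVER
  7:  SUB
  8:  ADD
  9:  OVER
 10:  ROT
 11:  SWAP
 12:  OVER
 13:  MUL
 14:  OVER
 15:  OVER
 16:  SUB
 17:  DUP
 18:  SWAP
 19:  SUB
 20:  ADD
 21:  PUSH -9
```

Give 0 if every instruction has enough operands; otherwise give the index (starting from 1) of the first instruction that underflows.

0

PUSH 8  → 8
POP     → (empty)
PUSH -8 → -8
PUSH 80 → -8 80
OVER    → -8 80 -8
OVER    → -8 80 -8 80
SUB     → -8 80 -88
ADD     → -8 -8
OVER    → -8 -8 -8
ROT     → -8 -8 -8
SWAP    → -8 -8 -8
OVER    → -8 -8 -8 -8
MUL     → -8 -8 64
OVER    → -8 -8 64 -8
OVER    → -8 -8 64 -8 64
SUB     → -8 -8 64 -72
DUP     → -8 -8 64 -72 -72
SWAP    → -8 -8 64 -72 -72
SUB     → -8 -8 64 0
ADD     → -8 -8 64
PUSH -9 → -8 -8 64 -9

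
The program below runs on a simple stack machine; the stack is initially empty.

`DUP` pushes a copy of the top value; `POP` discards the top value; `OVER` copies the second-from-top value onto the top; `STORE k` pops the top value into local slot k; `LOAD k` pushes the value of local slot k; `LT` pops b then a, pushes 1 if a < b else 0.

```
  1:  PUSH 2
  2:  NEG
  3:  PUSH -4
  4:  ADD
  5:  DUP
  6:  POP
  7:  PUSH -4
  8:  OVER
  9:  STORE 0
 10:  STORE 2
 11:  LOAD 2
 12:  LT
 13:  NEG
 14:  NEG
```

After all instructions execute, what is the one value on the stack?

PUSH 2  → 2
NEG     → -2
PUSH -4 → -2 -4
ADD     → -6
DUP     → -6 -6
POP     → -6
PUSH -4 → -6 -4
OVER    → -6 -4 -6
STORE 0 → -6 -4
STORE 2 → -6
LOAD 2  → -6 -4
LT      → 1
NEG     → -1
NEG     → 1

1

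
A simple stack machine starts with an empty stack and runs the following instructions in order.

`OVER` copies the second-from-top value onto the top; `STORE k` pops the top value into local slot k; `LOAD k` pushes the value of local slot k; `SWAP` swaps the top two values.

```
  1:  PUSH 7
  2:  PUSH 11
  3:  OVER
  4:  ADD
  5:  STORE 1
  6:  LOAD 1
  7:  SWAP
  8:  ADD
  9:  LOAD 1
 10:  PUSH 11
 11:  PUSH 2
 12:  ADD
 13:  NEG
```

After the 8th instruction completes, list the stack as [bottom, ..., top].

[25]

PUSH 7   7
PUSH 11  7 11
OVER     7 11 7
ADD      7 18
STORE 1  7
LOAD 1   7 18
SWAP     18 7
ADD      25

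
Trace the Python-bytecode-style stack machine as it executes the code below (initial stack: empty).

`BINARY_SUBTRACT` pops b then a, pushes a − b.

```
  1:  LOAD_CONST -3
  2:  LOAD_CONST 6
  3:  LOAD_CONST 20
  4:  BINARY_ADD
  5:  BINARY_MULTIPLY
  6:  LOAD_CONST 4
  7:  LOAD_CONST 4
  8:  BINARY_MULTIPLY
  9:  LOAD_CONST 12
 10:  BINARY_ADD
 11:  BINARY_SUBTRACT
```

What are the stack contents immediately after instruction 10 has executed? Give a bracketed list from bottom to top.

[-78, 28]

LOAD_CONST -3   : [-3]
LOAD_CONST 6    : [-3, 6]
LOAD_CONST 20   : [-3, 6, 20]
BINARY_ADD      : [-3, 26]
BINARY_MULTIPLY : [-78]
LOAD_CONST 4    : [-78, 4]
LOAD_CONST 4    : [-78, 4, 4]
BINARY_MULTIPLY : [-78, 16]
LOAD_CONST 12   : [-78, 16, 12]
BINARY_ADD      : [-78, 28]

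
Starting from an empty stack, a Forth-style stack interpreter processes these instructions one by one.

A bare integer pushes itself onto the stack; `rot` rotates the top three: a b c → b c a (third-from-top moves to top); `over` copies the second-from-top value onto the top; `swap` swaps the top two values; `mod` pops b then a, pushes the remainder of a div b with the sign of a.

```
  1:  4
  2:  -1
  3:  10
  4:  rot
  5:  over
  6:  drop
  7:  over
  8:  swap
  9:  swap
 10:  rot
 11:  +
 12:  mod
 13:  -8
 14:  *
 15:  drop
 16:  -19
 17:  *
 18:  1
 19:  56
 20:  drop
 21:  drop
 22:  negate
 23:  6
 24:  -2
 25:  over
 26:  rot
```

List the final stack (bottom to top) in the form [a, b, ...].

[-19, -2, 6, 6]

4      → [4]
-1     → [4, -1]
10     → [4, -1, 10]
rot    → [-1, 10, 4]
over   → [-1, 10, 4, 10]
drop   → [-1, 10, 4]
over   → [-1, 10, 4, 10]
swap   → [-1, 10, 10, 4]
swap   → [-1, 10, 4, 10]
rot    → [-1, 4, 10, 10]
+      → [-1, 4, 20]
mod    → [-1, 4]
-8     → [-1, 4, -8]
*      → [-1, -32]
drop   → [-1]
-19    → [-1, -19]
*      → [19]
1      → [19, 1]
56     → [19, 1, 56]
drop   → [19, 1]
drop   → [19]
negate → [-19]
6      → [-19, 6]
-2     → [-19, 6, -2]
over   → [-19, 6, -2, 6]
rot    → [-19, -2, 6, 6]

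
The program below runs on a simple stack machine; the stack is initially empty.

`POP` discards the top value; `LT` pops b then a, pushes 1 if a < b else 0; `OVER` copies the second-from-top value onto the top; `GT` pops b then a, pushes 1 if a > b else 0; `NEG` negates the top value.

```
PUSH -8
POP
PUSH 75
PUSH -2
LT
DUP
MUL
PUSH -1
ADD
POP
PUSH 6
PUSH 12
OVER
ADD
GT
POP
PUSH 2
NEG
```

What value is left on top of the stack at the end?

PUSH -8 -> [-8]
POP     -> []
PUSH 75 -> [75]
PUSH -2 -> [75, -2]
LT      -> [0]
DUP     -> [0, 0]
MUL     -> [0]
PUSH -1 -> [0, -1]
ADD     -> [-1]
POP     -> []
PUSH 6  -> [6]
PUSH 12 -> [6, 12]
OVER    -> [6, 12, 6]
ADD     -> [6, 18]
GT      -> [0]
POP     -> []
PUSH 2  -> [2]
NEG     -> [-2]

-2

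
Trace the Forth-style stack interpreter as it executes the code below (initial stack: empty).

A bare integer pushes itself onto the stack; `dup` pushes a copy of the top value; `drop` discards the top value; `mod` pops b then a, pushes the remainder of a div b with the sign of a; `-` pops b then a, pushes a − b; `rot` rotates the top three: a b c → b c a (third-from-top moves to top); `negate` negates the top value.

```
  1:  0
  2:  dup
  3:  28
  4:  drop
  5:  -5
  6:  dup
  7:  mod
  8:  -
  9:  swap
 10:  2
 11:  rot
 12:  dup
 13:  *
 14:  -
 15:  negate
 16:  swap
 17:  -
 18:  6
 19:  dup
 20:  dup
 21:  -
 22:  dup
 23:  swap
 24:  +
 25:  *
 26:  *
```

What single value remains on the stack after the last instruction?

0       [0]
dup     [0, 0]
28      [0, 0, 28]
drop    [0, 0]
-5      [0, 0, -5]
dup     [0, 0, -5, -5]
mod     [0, 0, 0]
-       [0, 0]
swap    [0, 0]
2       [0, 0, 2]
rot     [0, 2, 0]
dup     [0, 2, 0, 0]
*       [0, 2, 0]
-       [0, 2]
negate  [0, -2]
swap    [-2, 0]
-       [-2]
6       [-2, 6]
dup     [-2, 6, 6]
dup     [-2, 6, 6, 6]
-       [-2, 6, 0]
dup     [-2, 6, 0, 0]
swap    [-2, 6, 0, 0]
+       [-2, 6, 0]
*       [-2, 0]
*       [0]

0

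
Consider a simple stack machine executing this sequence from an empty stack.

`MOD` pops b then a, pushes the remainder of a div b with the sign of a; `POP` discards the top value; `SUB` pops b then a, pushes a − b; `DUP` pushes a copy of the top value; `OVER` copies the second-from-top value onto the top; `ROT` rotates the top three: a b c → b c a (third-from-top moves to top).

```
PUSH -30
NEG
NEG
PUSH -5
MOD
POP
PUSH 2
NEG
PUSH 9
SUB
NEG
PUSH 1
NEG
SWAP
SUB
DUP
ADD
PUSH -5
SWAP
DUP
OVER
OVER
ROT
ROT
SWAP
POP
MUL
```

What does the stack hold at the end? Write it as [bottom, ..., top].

PUSH -30  -30
NEG       30
NEG       -30
PUSH -5   -30 -5
MOD       0
POP       (empty)
PUSH 2    2
NEG       -2
PUSH 9    -2 9
SUB       -11
NEG       11
PUSH 1    11 1
NEG       11 -1
SWAP      -1 11
SUB       -12
DUP       -12 -12
ADD       -24
PUSH -5   -24 -5
SWAP      -5 -24
DUP       -5 -24 -24
OVER      -5 -24 -24 -24
OVER      -5 -24 -24 -24 -24
ROT       -5 -24 -24 -24 -24
ROT       -5 -24 -24 -24 -24
SWAP      -5 -24 -24 -24 -24
POP       -5 -24 -24 -24
MUL       -5 -24 576

[-5, -24, 576]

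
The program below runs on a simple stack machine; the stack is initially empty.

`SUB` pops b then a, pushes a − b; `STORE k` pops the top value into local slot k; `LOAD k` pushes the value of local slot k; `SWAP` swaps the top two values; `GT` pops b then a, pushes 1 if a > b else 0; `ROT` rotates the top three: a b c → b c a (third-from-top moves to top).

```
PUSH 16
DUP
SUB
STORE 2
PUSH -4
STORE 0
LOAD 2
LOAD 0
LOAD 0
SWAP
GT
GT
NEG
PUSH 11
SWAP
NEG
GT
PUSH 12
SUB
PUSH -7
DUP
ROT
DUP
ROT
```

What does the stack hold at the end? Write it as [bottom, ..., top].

PUSH 16 → 16
DUP     → 16 16
SUB     → 0
STORE 2 → (empty)
PUSH -4 → -4
STORE 0 → (empty)
LOAD 2  → 0
LOAD 0  → 0 -4
LOAD 0  → 0 -4 -4
SWAP    → 0 -4 -4
GT      → 0 0
GT      → 0
NEG     → 0
PUSH 11 → 0 11
SWAP    → 11 0
NEG     → 11 0
GT      → 1
PUSH 12 → 1 12
SUB     → -11
PUSH -7 → -11 -7
DUP     → -11 -7 -7
ROT     → -7 -7 -11
DUP     → -7 -7 -11 -11
ROT     → -7 -11 -11 -7

[-7, -11, -11, -7]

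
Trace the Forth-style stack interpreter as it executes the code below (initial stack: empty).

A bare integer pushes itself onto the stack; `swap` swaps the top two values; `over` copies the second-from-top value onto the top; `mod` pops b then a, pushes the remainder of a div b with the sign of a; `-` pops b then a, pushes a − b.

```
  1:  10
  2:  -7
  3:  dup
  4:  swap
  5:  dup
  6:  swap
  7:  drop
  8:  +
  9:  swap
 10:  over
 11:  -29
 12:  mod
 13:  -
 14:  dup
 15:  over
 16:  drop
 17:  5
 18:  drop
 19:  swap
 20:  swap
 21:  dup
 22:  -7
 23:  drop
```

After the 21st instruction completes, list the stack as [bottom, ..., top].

[-14, 24, 24, 24]

10   : 10
-7   : 10 -7
dup  : 10 -7 -7
swap : 10 -7 -7
dup  : 10 -7 -7 -7
swap : 10 -7 -7 -7
drop : 10 -7 -7
+    : 10 -14
swap : -14 10
over : -14 10 -14
-29  : -14 10 -14 -29
mod  : -14 10 -14
-    : -14 24
dup  : -14 24 24
over : -14 24 24 24
drop : -14 24 24
5    : -14 24 24 5
drop : -14 24 24
swap : -14 24 24
swap : -14 24 24
dup  : -14 24 24 24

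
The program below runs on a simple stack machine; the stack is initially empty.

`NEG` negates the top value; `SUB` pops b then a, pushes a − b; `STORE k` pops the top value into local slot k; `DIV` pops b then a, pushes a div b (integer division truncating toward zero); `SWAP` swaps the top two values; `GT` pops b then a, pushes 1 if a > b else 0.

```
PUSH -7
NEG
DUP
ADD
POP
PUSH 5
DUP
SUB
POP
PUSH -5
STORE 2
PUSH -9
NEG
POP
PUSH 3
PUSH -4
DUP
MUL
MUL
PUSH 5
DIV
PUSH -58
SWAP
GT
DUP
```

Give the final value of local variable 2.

-5

PUSH -7  -> [-7]
NEG      -> [7]
DUP      -> [7, 7]
ADD      -> [14]
POP      -> []
PUSH 5   -> [5]
DUP      -> [5, 5]
SUB      -> [0]
POP      -> []
PUSH -5  -> [-5]
STORE 2  -> []
PUSH -9  -> [-9]
NEG      -> [9]
POP      -> []
PUSH 3   -> [3]
PUSH -4  -> [3, -4]
DUP      -> [3, -4, -4]
MUL      -> [3, 16]
MUL      -> [48]
PUSH 5   -> [48, 5]
DIV      -> [9]
PUSH -58 -> [9, -58]
SWAP     -> [-58, 9]
GT       -> [0]
DUP      -> [0, 0]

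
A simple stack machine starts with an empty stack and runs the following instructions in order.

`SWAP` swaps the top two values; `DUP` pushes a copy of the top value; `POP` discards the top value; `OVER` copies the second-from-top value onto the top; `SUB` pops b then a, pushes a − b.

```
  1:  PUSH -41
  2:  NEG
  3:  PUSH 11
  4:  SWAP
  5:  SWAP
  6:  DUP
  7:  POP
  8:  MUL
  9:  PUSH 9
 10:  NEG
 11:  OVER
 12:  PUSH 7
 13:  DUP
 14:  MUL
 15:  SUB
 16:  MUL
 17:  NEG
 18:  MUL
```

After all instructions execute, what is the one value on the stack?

PUSH -41 : [-41]
NEG      : [41]
PUSH 11  : [41, 11]
SWAP     : [11, 41]
SWAP     : [41, 11]
DUP      : [41, 11, 11]
POP      : [41, 11]
MUL      : [451]
PUSH 9   : [451, 9]
NEG      : [451, -9]
OVER     : [451, -9, 451]
PUSH 7   : [451, -9, 451, 7]
DUP      : [451, -9, 451, 7, 7]
MUL      : [451, -9, 451, 49]
SUB      : [451, -9, 402]
MUL      : [451, -3618]
NEG      : [451, 3618]
MUL      : [1631718]

1631718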